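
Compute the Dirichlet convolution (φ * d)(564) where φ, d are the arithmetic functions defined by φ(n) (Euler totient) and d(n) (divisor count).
(φ * d)(564) = 1344

Divisors of 564: [1, 2, 3, 4, 6, 12, 47, 94, 141, 188, 282, 564]. For each d | 564:
  d = 1: φ(1) · d(564/1) = 1 · 12 = 12
  d = 2: φ(2) · d(564/2) = 1 · 8 = 8
  d = 3: φ(3) · d(564/3) = 2 · 6 = 12
  d = 4: φ(4) · d(564/4) = 2 · 4 = 8
  d = 6: φ(6) · d(564/6) = 2 · 4 = 8
  d = 12: φ(12) · d(564/12) = 4 · 2 = 8
  d = 47: φ(47) · d(564/47) = 46 · 6 = 276
  d = 94: φ(94) · d(564/94) = 46 · 4 = 184
  d = 141: φ(141) · d(564/141) = 92 · 3 = 276
  d = 188: φ(188) · d(564/188) = 92 · 2 = 184
  d = 282: φ(282) · d(564/282) = 92 · 2 = 184
  d = 564: φ(564) · d(564/564) = 184 · 1 = 184
Summing: (φ * d)(564) = 12 + 8 + 12 + 8 + 8 + 8 + 276 + 184 + 276 + 184 + 184 + 184 = 1344.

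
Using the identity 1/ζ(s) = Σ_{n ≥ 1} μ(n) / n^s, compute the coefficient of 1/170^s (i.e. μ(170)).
μ(170) = -1

Factor n = 170 = 2 · 5 · 17. μ(n) = 0 if any exponent ≥ 2 (not squarefree); otherwise μ(n) = (−1)^{ω(n)} where ω(n) is the number of distinct prime factors. Applying: μ(170) = -1.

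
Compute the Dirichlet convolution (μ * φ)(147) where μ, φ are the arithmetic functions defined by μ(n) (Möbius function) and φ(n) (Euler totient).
(μ * φ)(147) = 36

Divisors of 147: [1, 3, 7, 21, 49, 147]. For each d | 147:
  d = 1: μ(1) · φ(147/1) = 1 · 84 = 84
  d = 3: μ(3) · φ(147/3) = -1 · 42 = -42
  d = 7: μ(7) · φ(147/7) = -1 · 12 = -12
  d = 21: μ(21) · φ(147/21) = 1 · 6 = 6
  d = 49: μ(49) · φ(147/49) = 0 · 2 = 0
  d = 147: μ(147) · φ(147/147) = 0 · 1 = 0
Summing: (μ * φ)(147) = 84 + -42 + -12 + 6 + 0 + 0 = 36.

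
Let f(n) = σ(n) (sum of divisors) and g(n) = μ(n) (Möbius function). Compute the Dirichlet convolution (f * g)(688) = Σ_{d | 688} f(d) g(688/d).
(σ * μ)(688) = 688

Divisors of 688: [1, 2, 4, 8, 16, 43, 86, 172, 344, 688]. For each d | 688:
  d = 1: σ(1) · μ(688/1) = 1 · 0 = 0
  d = 2: σ(2) · μ(688/2) = 3 · 0 = 0
  d = 4: σ(4) · μ(688/4) = 7 · 0 = 0
  d = 8: σ(8) · μ(688/8) = 15 · 1 = 15
  d = 16: σ(16) · μ(688/16) = 31 · -1 = -31
  d = 43: σ(43) · μ(688/43) = 44 · 0 = 0
  d = 86: σ(86) · μ(688/86) = 132 · 0 = 0
  d = 172: σ(172) · μ(688/172) = 308 · 0 = 0
  d = 344: σ(344) · μ(688/344) = 660 · -1 = -660
  d = 688: σ(688) · μ(688/688) = 1364 · 1 = 1364
Summing: (σ * μ)(688) = 0 + 0 + 0 + 15 + -31 + 0 + 0 + 0 + -660 + 1364 = 688.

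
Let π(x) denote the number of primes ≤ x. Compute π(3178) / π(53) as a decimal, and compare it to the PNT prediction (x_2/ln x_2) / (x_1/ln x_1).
π(3178)/π(53) = 449/16 ≈ 28.0625;  PNT prediction ≈ 29.5223.

π(53) = 16 and π(3178) = 449, so π(3178)/π(53) ≈ 28.0625. The PNT-predicted ratio is (3178/ln(3178)) / (53/ln(53)) ≈ 29.5223. The two agree to within a few percent, as expected.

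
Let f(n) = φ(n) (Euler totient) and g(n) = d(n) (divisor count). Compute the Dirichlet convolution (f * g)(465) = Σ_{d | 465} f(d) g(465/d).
(φ * d)(465) = 768

Divisors of 465: [1, 3, 5, 15, 31, 93, 155, 465]. For each d | 465:
  d = 1: φ(1) · d(465/1) = 1 · 8 = 8
  d = 3: φ(3) · d(465/3) = 2 · 4 = 8
  d = 5: φ(5) · d(465/5) = 4 · 4 = 16
  d = 15: φ(15) · d(465/15) = 8 · 2 = 16
  d = 31: φ(31) · d(465/31) = 30 · 4 = 120
  d = 93: φ(93) · d(465/93) = 60 · 2 = 120
  d = 155: φ(155) · d(465/155) = 120 · 2 = 240
  d = 465: φ(465) · d(465/465) = 240 · 1 = 240
Summing: (φ * d)(465) = 8 + 8 + 16 + 16 + 120 + 120 + 240 + 240 = 768.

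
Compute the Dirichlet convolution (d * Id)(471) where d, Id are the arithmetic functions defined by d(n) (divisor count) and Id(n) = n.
(d * Id)(471) = 795

Divisors of 471: [1, 3, 157, 471]. For each d | 471:
  d = 1: d(1) · Id(471/1) = 1 · 471 = 471
  d = 3: d(3) · Id(471/3) = 2 · 157 = 314
  d = 157: d(157) · Id(471/157) = 2 · 3 = 6
  d = 471: d(471) · Id(471/471) = 4 · 1 = 4
Summing: (d * Id)(471) = 471 + 314 + 6 + 4 = 795.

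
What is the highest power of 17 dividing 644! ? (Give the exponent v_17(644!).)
v_17(644!) = 39

Legendre's formula: v_p(n!) = Σ_{k ≥ 1} ⌊n / p^k⌋. For p = 17, n = 644, the terms are:
  ⌊644/17^1⌋ = ⌊644/17⌋ = 37
  ⌊644/17^2⌋ = ⌊644/289⌋ = 2
(the next term ⌊644/17^3⌋ = 0, terminating the sum). Summing: v_17(644!) = 37 + 2 = 39.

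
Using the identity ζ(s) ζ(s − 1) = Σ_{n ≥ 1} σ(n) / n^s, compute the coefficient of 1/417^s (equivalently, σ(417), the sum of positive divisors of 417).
σ(417) = 560

In the product (Σ m^0/m^s)(Σ k / k^s) = Σ (Σ_{d | n} d) / n^s, the coefficient of 1/n^s is σ(n) = Σ_{d | n} d. For n = 417, divisors are [1, 3, 139, 417]; summing: σ(417) = 560.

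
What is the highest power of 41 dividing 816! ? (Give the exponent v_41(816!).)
v_41(816!) = 19

Legendre's formula: v_p(n!) = Σ_{k ≥ 1} ⌊n / p^k⌋. For p = 41, n = 816, the terms are:
  ⌊816/41^1⌋ = ⌊816/41⌋ = 19
(the next term ⌊816/41^2⌋ = 0, terminating the sum). Summing: v_41(816!) = 19 = 19.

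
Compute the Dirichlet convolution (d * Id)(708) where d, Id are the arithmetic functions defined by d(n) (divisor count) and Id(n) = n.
(d * Id)(708) = 3355

Divisors of 708: [1, 2, 3, 4, 6, 12, 59, 118, 177, 236, 354, 708]. For each d | 708:
  d = 1: d(1) · Id(708/1) = 1 · 708 = 708
  d = 2: d(2) · Id(708/2) = 2 · 354 = 708
  d = 3: d(3) · Id(708/3) = 2 · 236 = 472
  d = 4: d(4) · Id(708/4) = 3 · 177 = 531
  d = 6: d(6) · Id(708/6) = 4 · 118 = 472
  d = 12: d(12) · Id(708/12) = 6 · 59 = 354
  d = 59: d(59) · Id(708/59) = 2 · 12 = 24
  d = 118: d(118) · Id(708/118) = 4 · 6 = 24
  d = 177: d(177) · Id(708/177) = 4 · 4 = 16
  d = 236: d(236) · Id(708/236) = 6 · 3 = 18
  d = 354: d(354) · Id(708/354) = 8 · 2 = 16
  d = 708: d(708) · Id(708/708) = 12 · 1 = 12
Summing: (d * Id)(708) = 708 + 708 + 472 + 531 + 472 + 354 + 24 + 24 + 16 + 18 + 16 + 12 = 3355.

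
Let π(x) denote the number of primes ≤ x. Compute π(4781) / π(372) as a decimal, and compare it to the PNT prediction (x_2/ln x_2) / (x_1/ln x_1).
π(4781)/π(372) = 641/73 ≈ 8.7808;  PNT prediction ≈ 8.9786.

π(372) = 73 and π(4781) = 641, so π(4781)/π(372) ≈ 8.7808. The PNT-predicted ratio is (4781/ln(4781)) / (372/ln(372)) ≈ 8.9786. The two agree to within a few percent, as expected.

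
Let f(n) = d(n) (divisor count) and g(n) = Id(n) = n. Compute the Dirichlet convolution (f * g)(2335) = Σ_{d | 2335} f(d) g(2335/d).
(d * Id)(2335) = 3283

Divisors of 2335: [1, 5, 467, 2335]. For each d | 2335:
  d = 1: d(1) · Id(2335/1) = 1 · 2335 = 2335
  d = 5: d(5) · Id(2335/5) = 2 · 467 = 934
  d = 467: d(467) · Id(2335/467) = 2 · 5 = 10
  d = 2335: d(2335) · Id(2335/2335) = 4 · 1 = 4
Summing: (d * Id)(2335) = 2335 + 934 + 10 + 4 = 3283.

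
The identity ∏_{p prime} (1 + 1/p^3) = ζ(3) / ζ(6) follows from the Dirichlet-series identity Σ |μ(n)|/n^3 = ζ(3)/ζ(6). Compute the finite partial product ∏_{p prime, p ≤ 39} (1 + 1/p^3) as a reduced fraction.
∏ = 286534261786467003531264/242522905429175749176095

The primes p ≤ 39 are [2, 3, 5, 7, 11, 13, 17, 19, 23, 29, 31, 37]. For each, (1 + 1/p^3) = (p^3 + 1)/p^3. Multiplying these fractions over p ∈ [2, 3, 5, 7, 11, 13, 17, 19, 23, 29, 31, 37] gives 286534261786467003531264/242522905429175749176095. (In the limit P → ∞ this tends to ζ(3)/ζ(6).)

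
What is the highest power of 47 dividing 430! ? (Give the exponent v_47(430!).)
v_47(430!) = 9

Legendre's formula: v_p(n!) = Σ_{k ≥ 1} ⌊n / p^k⌋. For p = 47, n = 430, the terms are:
  ⌊430/47^1⌋ = ⌊430/47⌋ = 9
(the next term ⌊430/47^2⌋ = 0, terminating the sum). Summing: v_47(430!) = 9 = 9.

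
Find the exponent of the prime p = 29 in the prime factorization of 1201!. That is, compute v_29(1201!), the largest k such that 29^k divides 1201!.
v_29(1201!) = 42

Legendre's formula: v_p(n!) = Σ_{k ≥ 1} ⌊n / p^k⌋. For p = 29, n = 1201, the terms are:
  ⌊1201/29^1⌋ = ⌊1201/29⌋ = 41
  ⌊1201/29^2⌋ = ⌊1201/841⌋ = 1
(the next term ⌊1201/29^3⌋ = 0, terminating the sum). Summing: v_29(1201!) = 41 + 1 = 42.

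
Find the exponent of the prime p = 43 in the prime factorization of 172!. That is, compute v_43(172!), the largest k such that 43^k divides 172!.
v_43(172!) = 4

Legendre's formula: v_p(n!) = Σ_{k ≥ 1} ⌊n / p^k⌋. For p = 43, n = 172, the terms are:
  ⌊172/43^1⌋ = ⌊172/43⌋ = 4
(the next term ⌊172/43^2⌋ = 0, terminating the sum). Summing: v_43(172!) = 4 = 4.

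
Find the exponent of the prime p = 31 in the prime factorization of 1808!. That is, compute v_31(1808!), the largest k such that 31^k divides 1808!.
v_31(1808!) = 59

Legendre's formula: v_p(n!) = Σ_{k ≥ 1} ⌊n / p^k⌋. For p = 31, n = 1808, the terms are:
  ⌊1808/31^1⌋ = ⌊1808/31⌋ = 58
  ⌊1808/31^2⌋ = ⌊1808/961⌋ = 1
(the next term ⌊1808/31^3⌋ = 0, terminating the sum). Summing: v_31(1808!) = 58 + 1 = 59.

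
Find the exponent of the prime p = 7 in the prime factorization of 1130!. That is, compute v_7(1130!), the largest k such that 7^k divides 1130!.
v_7(1130!) = 187

Legendre's formula: v_p(n!) = Σ_{k ≥ 1} ⌊n / p^k⌋. For p = 7, n = 1130, the terms are:
  ⌊1130/7^1⌋ = ⌊1130/7⌋ = 161
  ⌊1130/7^2⌋ = ⌊1130/49⌋ = 23
  ⌊1130/7^3⌋ = ⌊1130/343⌋ = 3
(the next term ⌊1130/7^4⌋ = 0, terminating the sum). Summing: v_7(1130!) = 161 + 23 + 3 = 187.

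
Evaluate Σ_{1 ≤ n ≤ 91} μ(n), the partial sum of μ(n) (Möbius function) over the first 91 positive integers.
Σ_{n ≤ 91} μ(n) = -1

Compute μ(n) for each 1 ≤ n ≤ 91: μ(1) = 1, μ(2) = -1, μ(3) = -1, μ(4) = 0, μ(5) = -1, μ(6) = 1, μ(7) = -1, μ(8) = 0, μ(9) = 0, μ(10) = 1, μ(11) = -1, μ(12) = 0, μ(13) = -1, μ(14) = 1, μ(15) = 1, μ(16) = 0, μ(17) = -1, μ(18) = 0, μ(19) = -1, μ(20) = 0, μ(21) = 1, μ(22) = 1, μ(23) = -1, μ(24) = 0, μ(25) = 0, μ(26) = 1, μ(27) = 0, μ(28) = 0, μ(29) = -1, μ(30) = -1, μ(31) = -1, μ(32) = 0, μ(33) = 1, μ(34) = 1, μ(35) = 1, μ(36) = 0, μ(37) = -1, μ(38) = 1, μ(39) = 1, μ(40) = 0, μ(41) = -1, μ(42) = -1, μ(43) = -1, μ(44) = 0, μ(45) = 0, μ(46) = 1, μ(47) = -1, μ(48) = 0, μ(49) = 0, μ(50) = 0, μ(51) = 1, μ(52) = 0, μ(53) = -1, μ(54) = 0, μ(55) = 1, μ(56) = 0, μ(57) = 1, μ(58) = 1, μ(59) = -1, μ(60) = 0, μ(61) = -1, μ(62) = 1, μ(63) = 0, μ(64) = 0, μ(65) = 1, μ(66) = -1, μ(67) = -1, μ(68) = 0, μ(69) = 1, μ(70) = -1, μ(71) = -1, μ(72) = 0, μ(73) = -1, μ(74) = 1, μ(75) = 0, μ(76) = 0, μ(77) = 1, μ(78) = -1, μ(79) = -1, μ(80) = 0, μ(81) = 0, μ(82) = 1, μ(83) = -1, μ(84) = 0, μ(85) = 1, μ(86) = 1, μ(87) = 1, μ(88) = 0, μ(89) = -1, μ(90) = 0, μ(91) = 1. Summing all 91 values: -1. (Mertens function M(x) = Σ_{n ≤ x} μ(n); on average M(x) should be small (PNT ⟺ M(x) = o(x)).)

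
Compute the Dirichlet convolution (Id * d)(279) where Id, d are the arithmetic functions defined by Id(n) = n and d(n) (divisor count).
(Id * d)(279) = 594

Divisors of 279: [1, 3, 9, 31, 93, 279]. For each d | 279:
  d = 1: Id(1) · d(279/1) = 1 · 6 = 6
  d = 3: Id(3) · d(279/3) = 3 · 4 = 12
  d = 9: Id(9) · d(279/9) = 9 · 2 = 18
  d = 31: Id(31) · d(279/31) = 31 · 3 = 93
  d = 93: Id(93) · d(279/93) = 93 · 2 = 186
  d = 279: Id(279) · d(279/279) = 279 · 1 = 279
Summing: (Id * d)(279) = 6 + 12 + 18 + 93 + 186 + 279 = 594.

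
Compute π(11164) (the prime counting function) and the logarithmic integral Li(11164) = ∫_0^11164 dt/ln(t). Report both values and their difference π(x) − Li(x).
π(11164) = 1352;  Li(11164) ≈ 1371.75;  π(x) − Li(x) ≈ -19.75.

Direct count of primes ≤ 11164 gives π(11164) = 1352. Numerical evaluation of the logarithmic integral gives Li(11164) ≈ 1371.75. The difference π(x) − Li(x) ≈ -19.75 is typically negative for small/moderate x (Li(x) overestimates), though Littlewood's theorem shows this sign changes infinitely often.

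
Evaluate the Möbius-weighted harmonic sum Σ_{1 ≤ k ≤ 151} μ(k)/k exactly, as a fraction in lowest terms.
Σ μ(k)/k = 498553581288971583508015817946071430122138094746515981177/75106511663943725776296745409664000450228387787452181363970

Values of μ(k) for 1 ≤ k ≤ 151: μ(1) = 1, μ(2) = -1, μ(3) = -1, μ(5) = -1, μ(6) = 1, μ(7) = -1, μ(10) = 1, μ(11) = -1, μ(13) = -1, μ(14) = 1, μ(15) = 1, μ(17) = -1, μ(19) = -1, μ(21) = 1, μ(22) = 1, μ(23) = -1, μ(26) = 1, μ(29) = -1, μ(30) = -1, μ(31) = -1, μ(33) = 1, μ(34) = 1, μ(35) = 1, μ(37) = -1, μ(38) = 1, μ(39) = 1, μ(41) = -1, μ(42) = -1, μ(43) = -1, μ(46) = 1, μ(47) = -1, μ(51) = 1, μ(53) = -1, μ(55) = 1, μ(57) = 1, μ(58) = 1, μ(59) = -1, μ(61) = -1, μ(62) = 1, μ(65) = 1, μ(66) = -1, μ(67) = -1, μ(69) = 1, μ(70) = -1, μ(71) = -1, μ(73) = -1, μ(74) = 1, μ(77) = 1, μ(78) = -1, μ(79) = -1, μ(82) = 1, μ(83) = -1, μ(85) = 1, μ(86) = 1, μ(87) = 1, μ(89) = -1, μ(91) = 1, μ(93) = 1, μ(94) = 1, μ(95) = 1, μ(97) = -1, μ(101) = -1, μ(102) = -1, μ(103) = -1, μ(105) = -1, μ(106) = 1, μ(107) = -1, μ(109) = -1, μ(110) = -1, μ(111) = 1, μ(113) = -1, μ(114) = -1, μ(115) = 1, μ(118) = 1, μ(119) = 1, μ(122) = 1, μ(123) = 1, μ(127) = -1, μ(129) = 1, μ(130) = -1, μ(131) = -1, μ(133) = 1, μ(134) = 1, μ(137) = -1, μ(138) = -1, μ(139) = -1, μ(141) = 1, μ(142) = 1, μ(143) = 1, μ(145) = 1, μ(146) = 1, μ(149) = -1, μ(151) = -1, with μ = 0 on non-squarefree integers. Summing μ(k)/k for k where μ(k) ≠ 0 gives 498553581288971583508015817946071430122138094746515981177/75106511663943725776296745409664000450228387787452181363970 ≈ 0.0066. (PNT ⟺ this sum → 0 as n → ∞.)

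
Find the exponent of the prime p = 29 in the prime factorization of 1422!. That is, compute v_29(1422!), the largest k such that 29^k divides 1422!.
v_29(1422!) = 50

Legendre's formula: v_p(n!) = Σ_{k ≥ 1} ⌊n / p^k⌋. For p = 29, n = 1422, the terms are:
  ⌊1422/29^1⌋ = ⌊1422/29⌋ = 49
  ⌊1422/29^2⌋ = ⌊1422/841⌋ = 1
(the next term ⌊1422/29^3⌋ = 0, terminating the sum). Summing: v_29(1422!) = 49 + 1 = 50.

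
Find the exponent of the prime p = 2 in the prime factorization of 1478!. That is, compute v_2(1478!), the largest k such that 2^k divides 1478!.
v_2(1478!) = 1472

Legendre's formula: v_p(n!) = Σ_{k ≥ 1} ⌊n / p^k⌋. For p = 2, n = 1478, the terms are:
  ⌊1478/2^1⌋ = ⌊1478/2⌋ = 739
  ⌊1478/2^2⌋ = ⌊1478/4⌋ = 369
  ⌊1478/2^3⌋ = ⌊1478/8⌋ = 184
  ⌊1478/2^4⌋ = ⌊1478/16⌋ = 92
  ⌊1478/2^5⌋ = ⌊1478/32⌋ = 46
  ⌊1478/2^6⌋ = ⌊1478/64⌋ = 23
  ⌊1478/2^7⌋ = ⌊1478/128⌋ = 11
  ⌊1478/2^8⌋ = ⌊1478/256⌋ = 5
  ⌊1478/2^9⌋ = ⌊1478/512⌋ = 2
  ⌊1478/2^10⌋ = ⌊1478/1024⌋ = 1
(the next term ⌊1478/2^11⌋ = 0, terminating the sum). Summing: v_2(1478!) = 739 + 369 + 184 + 92 + 46 + 23 + 11 + 5 + 2 + 1 = 1472.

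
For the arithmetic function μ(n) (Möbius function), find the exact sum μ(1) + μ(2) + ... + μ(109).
Σ_{n ≤ 109} μ(n) = -4

Compute μ(n) for each 1 ≤ n ≤ 109: μ(1) = 1, μ(2) = -1, μ(3) = -1, μ(4) = 0, μ(5) = -1, μ(6) = 1, μ(7) = -1, μ(8) = 0, μ(9) = 0, μ(10) = 1, μ(11) = -1, μ(12) = 0, μ(13) = -1, μ(14) = 1, μ(15) = 1, μ(16) = 0, μ(17) = -1, μ(18) = 0, μ(19) = -1, μ(20) = 0, μ(21) = 1, μ(22) = 1, μ(23) = -1, μ(24) = 0, μ(25) = 0, μ(26) = 1, μ(27) = 0, μ(28) = 0, μ(29) = -1, μ(30) = -1, μ(31) = -1, μ(32) = 0, μ(33) = 1, μ(34) = 1, μ(35) = 1, μ(36) = 0, μ(37) = -1, μ(38) = 1, μ(39) = 1, μ(40) = 0, μ(41) = -1, μ(42) = -1, μ(43) = -1, μ(44) = 0, μ(45) = 0, μ(46) = 1, μ(47) = -1, μ(48) = 0, μ(49) = 0, μ(50) = 0, μ(51) = 1, μ(52) = 0, μ(53) = -1, μ(54) = 0, μ(55) = 1, μ(56) = 0, μ(57) = 1, μ(58) = 1, μ(59) = -1, μ(60) = 0, μ(61) = -1, μ(62) = 1, μ(63) = 0, μ(64) = 0, μ(65) = 1, μ(66) = -1, μ(67) = -1, μ(68) = 0, μ(69) = 1, μ(70) = -1, μ(71) = -1, μ(72) = 0, μ(73) = -1, μ(74) = 1, μ(75) = 0, μ(76) = 0, μ(77) = 1, μ(78) = -1, μ(79) = -1, μ(80) = 0, μ(81) = 0, μ(82) = 1, μ(83) = -1, μ(84) = 0, μ(85) = 1, μ(86) = 1, μ(87) = 1, μ(88) = 0, μ(89) = -1, μ(90) = 0, μ(91) = 1, μ(92) = 0, μ(93) = 1, μ(94) = 1, μ(95) = 1, μ(96) = 0, μ(97) = -1, μ(98) = 0, μ(99) = 0, μ(100) = 0, μ(101) = -1, μ(102) = -1, μ(103) = -1, μ(104) = 0, μ(105) = -1, μ(106) = 1, μ(107) = -1, μ(108) = 0, μ(109) = -1. Summing all 109 values: -4. (Mertens function M(x) = Σ_{n ≤ x} μ(n); on average M(x) should be small (PNT ⟺ M(x) = o(x)).)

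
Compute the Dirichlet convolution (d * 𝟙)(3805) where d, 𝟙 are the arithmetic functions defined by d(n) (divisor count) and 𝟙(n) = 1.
(d * 𝟙)(3805) = 9

Divisors of 3805: [1, 5, 761, 3805]. For each d | 3805:
  d = 1: d(1) · 𝟙(3805/1) = 1 · 1 = 1
  d = 5: d(5) · 𝟙(3805/5) = 2 · 1 = 2
  d = 761: d(761) · 𝟙(3805/761) = 2 · 1 = 2
  d = 3805: d(3805) · 𝟙(3805/3805) = 4 · 1 = 4
Summing: (d * 𝟙)(3805) = 1 + 2 + 2 + 4 = 9.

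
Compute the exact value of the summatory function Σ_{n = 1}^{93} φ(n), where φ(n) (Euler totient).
Σ_{n ≤ 93} φ(n) = 2656

Compute φ(n) for each 1 ≤ n ≤ 93: φ(1) = 1, φ(2) = 1, φ(3) = 2, φ(4) = 2, φ(5) = 4, φ(6) = 2, φ(7) = 6, φ(8) = 4, φ(9) = 6, φ(10) = 4, φ(11) = 10, φ(12) = 4, φ(13) = 12, φ(14) = 6, φ(15) = 8, φ(16) = 8, φ(17) = 16, φ(18) = 6, φ(19) = 18, φ(20) = 8, φ(21) = 12, φ(22) = 10, φ(23) = 22, φ(24) = 8, φ(25) = 20, φ(26) = 12, φ(27) = 18, φ(28) = 12, φ(29) = 28, φ(30) = 8, φ(31) = 30, φ(32) = 16, φ(33) = 20, φ(34) = 16, φ(35) = 24, φ(36) = 12, φ(37) = 36, φ(38) = 18, φ(39) = 24, φ(40) = 16, φ(41) = 40, φ(42) = 12, φ(43) = 42, φ(44) = 20, φ(45) = 24, φ(46) = 22, φ(47) = 46, φ(48) = 16, φ(49) = 42, φ(50) = 20, φ(51) = 32, φ(52) = 24, φ(53) = 52, φ(54) = 18, φ(55) = 40, φ(56) = 24, φ(57) = 36, φ(58) = 28, φ(59) = 58, φ(60) = 16, φ(61) = 60, φ(62) = 30, φ(63) = 36, φ(64) = 32, φ(65) = 48, φ(66) = 20, φ(67) = 66, φ(68) = 32, φ(69) = 44, φ(70) = 24, φ(71) = 70, φ(72) = 24, φ(73) = 72, φ(74) = 36, φ(75) = 40, φ(76) = 36, φ(77) = 60, φ(78) = 24, φ(79) = 78, φ(80) = 32, φ(81) = 54, φ(82) = 40, φ(83) = 82, φ(84) = 24, φ(85) = 64, φ(86) = 42, φ(87) = 56, φ(88) = 40, φ(89) = 88, φ(90) = 24, φ(91) = 72, φ(92) = 44, φ(93) = 60. Summing all 93 values: 2656. (Average order: Σ_{n ≤ x} φ(n) ~ (3/π²) x². For x = 93, (3/π²)·93² ≈ 2628.98.)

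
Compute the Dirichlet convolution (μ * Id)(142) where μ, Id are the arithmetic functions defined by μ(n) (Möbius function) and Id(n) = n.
(μ * Id)(142) = 70

Divisors of 142: [1, 2, 71, 142]. For each d | 142:
  d = 1: μ(1) · Id(142/1) = 1 · 142 = 142
  d = 2: μ(2) · Id(142/2) = -1 · 71 = -71
  d = 71: μ(71) · Id(142/71) = -1 · 2 = -2
  d = 142: μ(142) · Id(142/142) = 1 · 1 = 1
Summing: (μ * Id)(142) = 142 + -71 + -2 + 1 = 70.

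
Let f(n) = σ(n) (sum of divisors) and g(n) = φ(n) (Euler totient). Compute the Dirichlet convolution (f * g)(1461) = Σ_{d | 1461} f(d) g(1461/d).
(σ * φ)(1461) = 5844

Divisors of 1461: [1, 3, 487, 1461]. For each d | 1461:
  d = 1: σ(1) · φ(1461/1) = 1 · 972 = 972
  d = 3: σ(3) · φ(1461/3) = 4 · 486 = 1944
  d = 487: σ(487) · φ(1461/487) = 488 · 2 = 976
  d = 1461: σ(1461) · φ(1461/1461) = 1952 · 1 = 1952
Summing: (σ * φ)(1461) = 972 + 1944 + 976 + 1952 = 5844.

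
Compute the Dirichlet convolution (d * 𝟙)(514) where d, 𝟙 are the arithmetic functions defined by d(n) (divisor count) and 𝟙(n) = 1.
(d * 𝟙)(514) = 9

Divisors of 514: [1, 2, 257, 514]. For each d | 514:
  d = 1: d(1) · 𝟙(514/1) = 1 · 1 = 1
  d = 2: d(2) · 𝟙(514/2) = 2 · 1 = 2
  d = 257: d(257) · 𝟙(514/257) = 2 · 1 = 2
  d = 514: d(514) · 𝟙(514/514) = 4 · 1 = 4
Summing: (d * 𝟙)(514) = 1 + 2 + 2 + 4 = 9.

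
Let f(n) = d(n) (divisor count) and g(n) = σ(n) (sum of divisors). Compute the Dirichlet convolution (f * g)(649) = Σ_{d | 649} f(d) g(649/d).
(d * σ)(649) = 868

Divisors of 649: [1, 11, 59, 649]. For each d | 649:
  d = 1: d(1) · σ(649/1) = 1 · 720 = 720
  d = 11: d(11) · σ(649/11) = 2 · 60 = 120
  d = 59: d(59) · σ(649/59) = 2 · 12 = 24
  d = 649: d(649) · σ(649/649) = 4 · 1 = 4
Summing: (d * σ)(649) = 720 + 120 + 24 + 4 = 868.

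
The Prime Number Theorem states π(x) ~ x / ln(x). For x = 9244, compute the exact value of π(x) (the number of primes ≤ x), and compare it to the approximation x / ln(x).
π(9244) = 1146;  x/ln(x) ≈ 1012.29;  relative error ≈ 11.67%.

Directly count primes up to 9244: π(9244) = 1146. The PNT approximation gives 9244/ln(9244) ≈ 9244/9.13173 ≈ 1012.29. Relative error (π(x) − x/ln(x)) / π(x) ≈ 11.67%; the approximation is known to undercount slightly (Li(x) is a better estimate).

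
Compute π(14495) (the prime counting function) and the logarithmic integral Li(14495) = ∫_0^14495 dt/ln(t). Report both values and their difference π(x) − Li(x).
π(14495) = 1698;  Li(14495) ≈ 1724.01;  π(x) − Li(x) ≈ -26.01.

Direct count of primes ≤ 14495 gives π(14495) = 1698. Numerical evaluation of the logarithmic integral gives Li(14495) ≈ 1724.01. The difference π(x) − Li(x) ≈ -26.01 is typically negative for small/moderate x (Li(x) overestimates), though Littlewood's theorem shows this sign changes infinitely often.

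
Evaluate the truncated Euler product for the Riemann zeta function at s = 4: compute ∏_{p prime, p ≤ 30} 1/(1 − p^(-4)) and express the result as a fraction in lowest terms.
∏ = 626138917577216391721784411/578515538500128866304000000

The primes p ≤ 30 are [2, 3, 5, 7, 11, 13, 17, 19, 23, 29]. For each prime, (1 − 1/p^4)^(-1) = p^4 / (p^4 − 1). The product is (1 − 1/2^4)^(-1), (1 − 1/3^4)^(-1), (1 − 1/5^4)^(-1), (1 − 1/7^4)^(-1), (1 − 1/11^4)^(-1), (1 − 1/13^4)^(-1), (1 − 1/17^4)^(-1), (1 − 1/19^4)^(-1), (1 − 1/23^4)^(-1), (1 − 1/29^4)^(-1) = ∏ p^4 / (p^4 − 1) = 626138917577216391721784411/578515538500128866304000000.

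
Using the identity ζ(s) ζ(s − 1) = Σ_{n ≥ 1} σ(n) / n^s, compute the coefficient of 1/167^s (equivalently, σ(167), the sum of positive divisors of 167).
σ(167) = 168

In the product (Σ m^0/m^s)(Σ k / k^s) = Σ (Σ_{d | n} d) / n^s, the coefficient of 1/n^s is σ(n) = Σ_{d | n} d. For n = 167, divisors are [1, 167]; summing: σ(167) = 168.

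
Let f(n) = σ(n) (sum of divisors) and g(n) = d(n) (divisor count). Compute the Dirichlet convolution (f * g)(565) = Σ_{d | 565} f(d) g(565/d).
(σ * d)(565) = 928

Divisors of 565: [1, 5, 113, 565]. For each d | 565:
  d = 1: σ(1) · d(565/1) = 1 · 4 = 4
  d = 5: σ(5) · d(565/5) = 6 · 2 = 12
  d = 113: σ(113) · d(565/113) = 114 · 2 = 228
  d = 565: σ(565) · d(565/565) = 684 · 1 = 684
Summing: (σ * d)(565) = 4 + 12 + 228 + 684 = 928.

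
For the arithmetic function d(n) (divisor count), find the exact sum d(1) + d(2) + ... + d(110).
Σ_{n ≤ 110} d(n) = 538

Compute d(n) for each 1 ≤ n ≤ 110: d(1) = 1, d(2) = 2, d(3) = 2, d(4) = 3, d(5) = 2, d(6) = 4, d(7) = 2, d(8) = 4, d(9) = 3, d(10) = 4, d(11) = 2, d(12) = 6, d(13) = 2, d(14) = 4, d(15) = 4, d(16) = 5, d(17) = 2, d(18) = 6, d(19) = 2, d(20) = 6, d(21) = 4, d(22) = 4, d(23) = 2, d(24) = 8, d(25) = 3, d(26) = 4, d(27) = 4, d(28) = 6, d(29) = 2, d(30) = 8, d(31) = 2, d(32) = 6, d(33) = 4, d(34) = 4, d(35) = 4, d(36) = 9, d(37) = 2, d(38) = 4, d(39) = 4, d(40) = 8, d(41) = 2, d(42) = 8, d(43) = 2, d(44) = 6, d(45) = 6, d(46) = 4, d(47) = 2, d(48) = 10, d(49) = 3, d(50) = 6, d(51) = 4, d(52) = 6, d(53) = 2, d(54) = 8, d(55) = 4, d(56) = 8, d(57) = 4, d(58) = 4, d(59) = 2, d(60) = 12, d(61) = 2, d(62) = 4, d(63) = 6, d(64) = 7, d(65) = 4, d(66) = 8, d(67) = 2, d(68) = 6, d(69) = 4, d(70) = 8, d(71) = 2, d(72) = 12, d(73) = 2, d(74) = 4, d(75) = 6, d(76) = 6, d(77) = 4, d(78) = 8, d(79) = 2, d(80) = 10, d(81) = 5, d(82) = 4, d(83) = 2, d(84) = 12, d(85) = 4, d(86) = 4, d(87) = 4, d(88) = 8, d(89) = 2, d(90) = 12, d(91) = 4, d(92) = 6, d(93) = 4, d(94) = 4, d(95) = 4, d(96) = 12, d(97) = 2, d(98) = 6, d(99) = 6, d(100) = 9, d(101) = 2, d(102) = 8, d(103) = 2, d(104) = 8, d(105) = 8, d(106) = 4, d(107) = 2, d(108) = 12, d(109) = 2, d(110) = 8. Summing all 110 values: 538. (Dirichlet's divisor formula: Σ_{n ≤ x} d(n) = x ln(x) + (2γ − 1) x + O(√x). For x = 110, the asymptotic estimate is ≈ 534.04.)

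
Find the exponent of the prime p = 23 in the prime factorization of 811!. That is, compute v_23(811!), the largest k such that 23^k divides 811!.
v_23(811!) = 36

Legendre's formula: v_p(n!) = Σ_{k ≥ 1} ⌊n / p^k⌋. For p = 23, n = 811, the terms are:
  ⌊811/23^1⌋ = ⌊811/23⌋ = 35
  ⌊811/23^2⌋ = ⌊811/529⌋ = 1
(the next term ⌊811/23^3⌋ = 0, terminating the sum). Summing: v_23(811!) = 35 + 1 = 36.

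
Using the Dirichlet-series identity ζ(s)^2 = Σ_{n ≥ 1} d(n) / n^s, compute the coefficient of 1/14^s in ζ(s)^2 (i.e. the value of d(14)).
d(14) = 4

ζ(s)^2 = (Σ 1/m^s)(Σ 1/k^s). The coefficient of 1/n^s in the product is the number of ordered pairs (m, k) with mk = n, which equals d(n). For n = 14, divisors are [1, 2, 7, 14], so d(14) = 4.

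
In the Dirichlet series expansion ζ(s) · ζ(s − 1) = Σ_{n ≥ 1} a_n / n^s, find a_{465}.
σ(465) = 768

In the product (Σ m^0/m^s)(Σ k / k^s) = Σ (Σ_{d | n} d) / n^s, the coefficient of 1/n^s is σ(n) = Σ_{d | n} d. For n = 465, divisors are [1, 3, 5, 15, 31, 93, 155, 465]; summing: σ(465) = 768.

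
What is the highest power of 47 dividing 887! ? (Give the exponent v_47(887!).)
v_47(887!) = 18

Legendre's formula: v_p(n!) = Σ_{k ≥ 1} ⌊n / p^k⌋. For p = 47, n = 887, the terms are:
  ⌊887/47^1⌋ = ⌊887/47⌋ = 18
(the next term ⌊887/47^2⌋ = 0, terminating the sum). Summing: v_47(887!) = 18 = 18.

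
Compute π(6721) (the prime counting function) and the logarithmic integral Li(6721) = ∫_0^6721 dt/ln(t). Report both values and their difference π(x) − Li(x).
π(6721) = 867;  Li(6721) ≈ 882.75;  π(x) − Li(x) ≈ -15.75.

Direct count of primes ≤ 6721 gives π(6721) = 867. Numerical evaluation of the logarithmic integral gives Li(6721) ≈ 882.75. The difference π(x) − Li(x) ≈ -15.75 is typically negative for small/moderate x (Li(x) overestimates), though Littlewood's theorem shows this sign changes infinitely often.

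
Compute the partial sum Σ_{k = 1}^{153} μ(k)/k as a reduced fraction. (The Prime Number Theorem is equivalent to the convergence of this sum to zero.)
Σ μ(k)/k = 498553581288971583508015817946071430122138094746515981177/75106511663943725776296745409664000450228387787452181363970

Values of μ(k) for 1 ≤ k ≤ 153: μ(1) = 1, μ(2) = -1, μ(3) = -1, μ(5) = -1, μ(6) = 1, μ(7) = -1, μ(10) = 1, μ(11) = -1, μ(13) = -1, μ(14) = 1, μ(15) = 1, μ(17) = -1, μ(19) = -1, μ(21) = 1, μ(22) = 1, μ(23) = -1, μ(26) = 1, μ(29) = -1, μ(30) = -1, μ(31) = -1, μ(33) = 1, μ(34) = 1, μ(35) = 1, μ(37) = -1, μ(38) = 1, μ(39) = 1, μ(41) = -1, μ(42) = -1, μ(43) = -1, μ(46) = 1, μ(47) = -1, μ(51) = 1, μ(53) = -1, μ(55) = 1, μ(57) = 1, μ(58) = 1, μ(59) = -1, μ(61) = -1, μ(62) = 1, μ(65) = 1, μ(66) = -1, μ(67) = -1, μ(69) = 1, μ(70) = -1, μ(71) = -1, μ(73) = -1, μ(74) = 1, μ(77) = 1, μ(78) = -1, μ(79) = -1, μ(82) = 1, μ(83) = -1, μ(85) = 1, μ(86) = 1, μ(87) = 1, μ(89) = -1, μ(91) = 1, μ(93) = 1, μ(94) = 1, μ(95) = 1, μ(97) = -1, μ(101) = -1, μ(102) = -1, μ(103) = -1, μ(105) = -1, μ(106) = 1, μ(107) = -1, μ(109) = -1, μ(110) = -1, μ(111) = 1, μ(113) = -1, μ(114) = -1, μ(115) = 1, μ(118) = 1, μ(119) = 1, μ(122) = 1, μ(123) = 1, μ(127) = -1, μ(129) = 1, μ(130) = -1, μ(131) = -1, μ(133) = 1, μ(134) = 1, μ(137) = -1, μ(138) = -1, μ(139) = -1, μ(141) = 1, μ(142) = 1, μ(143) = 1, μ(145) = 1, μ(146) = 1, μ(149) = -1, μ(151) = -1, with μ = 0 on non-squarefree integers. Summing μ(k)/k for k where μ(k) ≠ 0 gives 498553581288971583508015817946071430122138094746515981177/75106511663943725776296745409664000450228387787452181363970 ≈ 0.0066. (PNT ⟺ this sum → 0 as n → ∞.)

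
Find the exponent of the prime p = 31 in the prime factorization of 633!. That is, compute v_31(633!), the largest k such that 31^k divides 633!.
v_31(633!) = 20

Legendre's formula: v_p(n!) = Σ_{k ≥ 1} ⌊n / p^k⌋. For p = 31, n = 633, the terms are:
  ⌊633/31^1⌋ = ⌊633/31⌋ = 20
(the next term ⌊633/31^2⌋ = 0, terminating the sum). Summing: v_31(633!) = 20 = 20.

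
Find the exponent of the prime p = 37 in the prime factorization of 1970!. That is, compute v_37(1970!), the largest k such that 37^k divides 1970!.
v_37(1970!) = 54

Legendre's formula: v_p(n!) = Σ_{k ≥ 1} ⌊n / p^k⌋. For p = 37, n = 1970, the terms are:
  ⌊1970/37^1⌋ = ⌊1970/37⌋ = 53
  ⌊1970/37^2⌋ = ⌊1970/1369⌋ = 1
(the next term ⌊1970/37^3⌋ = 0, terminating the sum). Summing: v_37(1970!) = 53 + 1 = 54.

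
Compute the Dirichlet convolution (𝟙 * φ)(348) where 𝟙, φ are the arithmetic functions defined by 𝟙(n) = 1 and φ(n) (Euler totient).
(𝟙 * φ)(348) = 348

Divisors of 348: [1, 2, 3, 4, 6, 12, 29, 58, 87, 116, 174, 348]. For each d | 348:
  d = 1: 𝟙(1) · φ(348/1) = 1 · 112 = 112
  d = 2: 𝟙(2) · φ(348/2) = 1 · 56 = 56
  d = 3: 𝟙(3) · φ(348/3) = 1 · 56 = 56
  d = 4: 𝟙(4) · φ(348/4) = 1 · 56 = 56
  d = 6: 𝟙(6) · φ(348/6) = 1 · 28 = 28
  d = 12: 𝟙(12) · φ(348/12) = 1 · 28 = 28
  d = 29: 𝟙(29) · φ(348/29) = 1 · 4 = 4
  d = 58: 𝟙(58) · φ(348/58) = 1 · 2 = 2
  d = 87: 𝟙(87) · φ(348/87) = 1 · 2 = 2
  d = 116: 𝟙(116) · φ(348/116) = 1 · 2 = 2
  d = 174: 𝟙(174) · φ(348/174) = 1 · 1 = 1
  d = 348: 𝟙(348) · φ(348/348) = 1 · 1 = 1
Summing: (𝟙 * φ)(348) = 112 + 56 + 56 + 56 + 28 + 28 + 4 + 2 + 2 + 2 + 1 + 1 = 348.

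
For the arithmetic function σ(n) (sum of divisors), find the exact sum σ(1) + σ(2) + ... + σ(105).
Σ_{n ≤ 105} σ(n) = 9123

Compute σ(n) for each 1 ≤ n ≤ 105: σ(1) = 1, σ(2) = 3, σ(3) = 4, σ(4) = 7, σ(5) = 6, σ(6) = 12, σ(7) = 8, σ(8) = 15, σ(9) = 13, σ(10) = 18, σ(11) = 12, σ(12) = 28, σ(13) = 14, σ(14) = 24, σ(15) = 24, σ(16) = 31, σ(17) = 18, σ(18) = 39, σ(19) = 20, σ(20) = 42, σ(21) = 32, σ(22) = 36, σ(23) = 24, σ(24) = 60, σ(25) = 31, σ(26) = 42, σ(27) = 40, σ(28) = 56, σ(29) = 30, σ(30) = 72, σ(31) = 32, σ(32) = 63, σ(33) = 48, σ(34) = 54, σ(35) = 48, σ(36) = 91, σ(37) = 38, σ(38) = 60, σ(39) = 56, σ(40) = 90, σ(41) = 42, σ(42) = 96, σ(43) = 44, σ(44) = 84, σ(45) = 78, σ(46) = 72, σ(47) = 48, σ(48) = 124, σ(49) = 57, σ(50) = 93, σ(51) = 72, σ(52) = 98, σ(53) = 54, σ(54) = 120, σ(55) = 72, σ(56) = 120, σ(57) = 80, σ(58) = 90, σ(59) = 60, σ(60) = 168, σ(61) = 62, σ(62) = 96, σ(63) = 104, σ(64) = 127, σ(65) = 84, σ(66) = 144, σ(67) = 68, σ(68) = 126, σ(69) = 96, σ(70) = 144, σ(71) = 72, σ(72) = 195, σ(73) = 74, σ(74) = 114, σ(75) = 124, σ(76) = 140, σ(77) = 96, σ(78) = 168, σ(79) = 80, σ(80) = 186, σ(81) = 121, σ(82) = 126, σ(83) = 84, σ(84) = 224, σ(85) = 108, σ(86) = 132, σ(87) = 120, σ(88) = 180, σ(89) = 90, σ(90) = 234, σ(91) = 112, σ(92) = 168, σ(93) = 128, σ(94) = 144, σ(95) = 120, σ(96) = 252, σ(97) = 98, σ(98) = 171, σ(99) = 156, σ(100) = 217, σ(101) = 102, σ(102) = 216, σ(103) = 104, σ(104) = 210, σ(105) = 192. Summing all 105 values: 9123. (Average order: Σ_{n ≤ x} σ(n) ~ (π²/12) x². For x = 105, (π²/12)·105² ≈ 9067.70.)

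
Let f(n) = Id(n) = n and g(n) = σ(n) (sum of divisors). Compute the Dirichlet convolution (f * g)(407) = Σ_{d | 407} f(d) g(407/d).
(Id * σ)(407) = 1725

Divisors of 407: [1, 11, 37, 407]. For each d | 407:
  d = 1: Id(1) · σ(407/1) = 1 · 456 = 456
  d = 11: Id(11) · σ(407/11) = 11 · 38 = 418
  d = 37: Id(37) · σ(407/37) = 37 · 12 = 444
  d = 407: Id(407) · σ(407/407) = 407 · 1 = 407
Summing: (Id * σ)(407) = 456 + 418 + 444 + 407 = 1725.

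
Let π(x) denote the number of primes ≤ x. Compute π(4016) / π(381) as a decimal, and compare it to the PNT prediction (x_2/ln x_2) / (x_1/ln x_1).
π(4016)/π(381) = 554/75 ≈ 7.3867;  PNT prediction ≈ 7.5489.

π(381) = 75 and π(4016) = 554, so π(4016)/π(381) ≈ 7.3867. The PNT-predicted ratio is (4016/ln(4016)) / (381/ln(381)) ≈ 7.5489. The two agree to within a few percent, as expected.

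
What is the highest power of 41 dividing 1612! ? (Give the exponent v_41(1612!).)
v_41(1612!) = 39

Legendre's formula: v_p(n!) = Σ_{k ≥ 1} ⌊n / p^k⌋. For p = 41, n = 1612, the terms are:
  ⌊1612/41^1⌋ = ⌊1612/41⌋ = 39
(the next term ⌊1612/41^2⌋ = 0, terminating the sum). Summing: v_41(1612!) = 39 = 39.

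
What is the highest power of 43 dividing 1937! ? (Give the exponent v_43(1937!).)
v_43(1937!) = 46

Legendre's formula: v_p(n!) = Σ_{k ≥ 1} ⌊n / p^k⌋. For p = 43, n = 1937, the terms are:
  ⌊1937/43^1⌋ = ⌊1937/43⌋ = 45
  ⌊1937/43^2⌋ = ⌊1937/1849⌋ = 1
(the next term ⌊1937/43^3⌋ = 0, terminating the sum). Summing: v_43(1937!) = 45 + 1 = 46.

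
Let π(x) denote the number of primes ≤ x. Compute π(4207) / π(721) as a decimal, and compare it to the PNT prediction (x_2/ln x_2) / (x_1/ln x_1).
π(4207)/π(721) = 575/128 ≈ 4.4922;  PNT prediction ≈ 4.6016.

π(721) = 128 and π(4207) = 575, so π(4207)/π(721) ≈ 4.4922. The PNT-predicted ratio is (4207/ln(4207)) / (721/ln(721)) ≈ 4.6016. The two agree to within a few percent, as expected.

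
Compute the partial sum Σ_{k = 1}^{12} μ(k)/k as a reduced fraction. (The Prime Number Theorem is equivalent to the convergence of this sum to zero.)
Σ μ(k)/k = -1/2310

Values of μ(k) for 1 ≤ k ≤ 12: μ(1) = 1, μ(2) = -1, μ(3) = -1, μ(5) = -1, μ(6) = 1, μ(7) = -1, μ(10) = 1, μ(11) = -1, with μ = 0 on non-squarefree integers. Summing μ(k)/k for k where μ(k) ≠ 0 gives -1/2310 ≈ -0.0004. (PNT ⟺ this sum → 0 as n → ∞.)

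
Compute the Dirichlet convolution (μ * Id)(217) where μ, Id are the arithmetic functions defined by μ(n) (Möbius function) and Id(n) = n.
(μ * Id)(217) = 180

Divisors of 217: [1, 7, 31, 217]. For each d | 217:
  d = 1: μ(1) · Id(217/1) = 1 · 217 = 217
  d = 7: μ(7) · Id(217/7) = -1 · 31 = -31
  d = 31: μ(31) · Id(217/31) = -1 · 7 = -7
  d = 217: μ(217) · Id(217/217) = 1 · 1 = 1
Summing: (μ * Id)(217) = 217 + -31 + -7 + 1 = 180.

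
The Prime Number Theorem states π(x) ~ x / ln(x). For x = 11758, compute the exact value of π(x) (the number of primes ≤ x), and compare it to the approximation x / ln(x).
π(11758) = 1409;  x/ln(x) ≈ 1254.55;  relative error ≈ 10.96%.

Directly count primes up to 11758: π(11758) = 1409. The PNT approximation gives 11758/ln(11758) ≈ 11758/9.37229 ≈ 1254.55. Relative error (π(x) − x/ln(x)) / π(x) ≈ 10.96%; the approximation is known to undercount slightly (Li(x) is a better estimate).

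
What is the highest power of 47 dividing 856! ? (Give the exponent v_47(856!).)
v_47(856!) = 18

Legendre's formula: v_p(n!) = Σ_{k ≥ 1} ⌊n / p^k⌋. For p = 47, n = 856, the terms are:
  ⌊856/47^1⌋ = ⌊856/47⌋ = 18
(the next term ⌊856/47^2⌋ = 0, terminating the sum). Summing: v_47(856!) = 18 = 18.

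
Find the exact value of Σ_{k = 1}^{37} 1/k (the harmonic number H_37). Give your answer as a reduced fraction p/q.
H_37 = 2040798836801833/485721041551200

Direct summation: H_37 = 1 + 1/2 + ... + 1/37. The least common denominator is lcm(1, ..., 37) = 5342931457063200; over this denominator the numerator is 5342931457063200 + 2671465728531600 + 1780977152354400 + 1335732864265800 + 1068586291412640 + 890488576177200 + 763275922437600 + 667866432132900 + 593659050784800 + 534293145706320 + 485721041551200 + 445244288088600 + 410994727466400 + 381637961218800 + 356195430470880 + 333933216066450 + 314290085709600 + 296829525392400 + 281206918792800 + 267146572853160 + 254425307479200 + 242860520775600 + 232301367698400 + 222622144044300 + 213717258282528 + 205497363733200 + 197886350261600 + 190818980609400 + 184239015760800 + 178097715235440 + 172352627647200 + 166966608033225 + 161907013850400 + 157145042854800 + 152655184487520 + 148414762696200 + 144403552893600 = 22448787204820163, so H_37 = 22448787204820163/5342931457063200; reducing by gcd(22448787204820163, 5342931457063200) = 11 gives 2040798836801833/485721041551200 ≈ 4.20159. (The PNT-adjacent estimate ln(37) + γ ≈ 4.18813 matches within O(1/n).)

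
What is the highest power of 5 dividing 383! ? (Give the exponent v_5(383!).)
v_5(383!) = 94

Legendre's formula: v_p(n!) = Σ_{k ≥ 1} ⌊n / p^k⌋. For p = 5, n = 383, the terms are:
  ⌊383/5^1⌋ = ⌊383/5⌋ = 76
  ⌊383/5^2⌋ = ⌊383/25⌋ = 15
  ⌊383/5^3⌋ = ⌊383/125⌋ = 3
(the next term ⌊383/5^4⌋ = 0, terminating the sum). Summing: v_5(383!) = 76 + 15 + 3 = 94.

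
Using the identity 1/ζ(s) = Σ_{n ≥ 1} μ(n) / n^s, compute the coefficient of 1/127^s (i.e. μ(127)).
μ(127) = -1

Factor n = 127 = 127. μ(n) = 0 if any exponent ≥ 2 (not squarefree); otherwise μ(n) = (−1)^{ω(n)} where ω(n) is the number of distinct prime factors. Applying: μ(127) = -1.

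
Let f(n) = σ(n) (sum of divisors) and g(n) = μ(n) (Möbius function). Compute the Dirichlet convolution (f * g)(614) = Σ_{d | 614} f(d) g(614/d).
(σ * μ)(614) = 614

Divisors of 614: [1, 2, 307, 614]. For each d | 614:
  d = 1: σ(1) · μ(614/1) = 1 · 1 = 1
  d = 2: σ(2) · μ(614/2) = 3 · -1 = -3
  d = 307: σ(307) · μ(614/307) = 308 · -1 = -308
  d = 614: σ(614) · μ(614/614) = 924 · 1 = 924
Summing: (σ * μ)(614) = 1 + -3 + -308 + 924 = 614.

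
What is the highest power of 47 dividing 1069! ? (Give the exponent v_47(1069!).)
v_47(1069!) = 22

Legendre's formula: v_p(n!) = Σ_{k ≥ 1} ⌊n / p^k⌋. For p = 47, n = 1069, the terms are:
  ⌊1069/47^1⌋ = ⌊1069/47⌋ = 22
(the next term ⌊1069/47^2⌋ = 0, terminating the sum). Summing: v_47(1069!) = 22 = 22.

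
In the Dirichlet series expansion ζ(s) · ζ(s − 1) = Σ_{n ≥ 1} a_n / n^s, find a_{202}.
σ(202) = 306

In the product (Σ m^0/m^s)(Σ k / k^s) = Σ (Σ_{d | n} d) / n^s, the coefficient of 1/n^s is σ(n) = Σ_{d | n} d. For n = 202, divisors are [1, 2, 101, 202]; summing: σ(202) = 306.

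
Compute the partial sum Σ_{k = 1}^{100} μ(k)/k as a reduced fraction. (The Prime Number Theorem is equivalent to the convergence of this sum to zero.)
Σ μ(k)/k = 11962644395524974654034383169459538/384261327324253070792183691221959345

Values of μ(k) for 1 ≤ k ≤ 100: μ(1) = 1, μ(2) = -1, μ(3) = -1, μ(5) = -1, μ(6) = 1, μ(7) = -1, μ(10) = 1, μ(11) = -1, μ(13) = -1, μ(14) = 1, μ(15) = 1, μ(17) = -1, μ(19) = -1, μ(21) = 1, μ(22) = 1, μ(23) = -1, μ(26) = 1, μ(29) = -1, μ(30) = -1, μ(31) = -1, μ(33) = 1, μ(34) = 1, μ(35) = 1, μ(37) = -1, μ(38) = 1, μ(39) = 1, μ(41) = -1, μ(42) = -1, μ(43) = -1, μ(46) = 1, μ(47) = -1, μ(51) = 1, μ(53) = -1, μ(55) = 1, μ(57) = 1, μ(58) = 1, μ(59) = -1, μ(61) = -1, μ(62) = 1, μ(65) = 1, μ(66) = -1, μ(67) = -1, μ(69) = 1, μ(70) = -1, μ(71) = -1, μ(73) = -1, μ(74) = 1, μ(77) = 1, μ(78) = -1, μ(79) = -1, μ(82) = 1, μ(83) = -1, μ(85) = 1, μ(86) = 1, μ(87) = 1, μ(89) = -1, μ(91) = 1, μ(93) = 1, μ(94) = 1, μ(95) = 1, μ(97) = -1, with μ = 0 on non-squarefree integers. Summing μ(k)/k for k where μ(k) ≠ 0 gives 11962644395524974654034383169459538/384261327324253070792183691221959345 ≈ 0.0311. (PNT ⟺ this sum → 0 as n → ∞.)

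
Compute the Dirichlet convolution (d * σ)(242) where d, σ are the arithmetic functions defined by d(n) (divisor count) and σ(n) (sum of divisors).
(d * σ)(242) = 800

Divisors of 242: [1, 2, 11, 22, 121, 242]. For each d | 242:
  d = 1: d(1) · σ(242/1) = 1 · 399 = 399
  d = 2: d(2) · σ(242/2) = 2 · 133 = 266
  d = 11: d(11) · σ(242/11) = 2 · 36 = 72
  d = 22: d(22) · σ(242/22) = 4 · 12 = 48
  d = 121: d(121) · σ(242/121) = 3 · 3 = 9
  d = 242: d(242) · σ(242/242) = 6 · 1 = 6
Summing: (d * σ)(242) = 399 + 266 + 72 + 48 + 9 + 6 = 800.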